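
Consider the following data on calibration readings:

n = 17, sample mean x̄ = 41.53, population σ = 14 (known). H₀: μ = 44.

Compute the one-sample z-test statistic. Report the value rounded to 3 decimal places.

test statistic = -0.727

SE = σ/√n = 14/√17 = 3.3955
z = (x̄−μ₀)/SE = (41.53−44)/3.3955 = -0.7274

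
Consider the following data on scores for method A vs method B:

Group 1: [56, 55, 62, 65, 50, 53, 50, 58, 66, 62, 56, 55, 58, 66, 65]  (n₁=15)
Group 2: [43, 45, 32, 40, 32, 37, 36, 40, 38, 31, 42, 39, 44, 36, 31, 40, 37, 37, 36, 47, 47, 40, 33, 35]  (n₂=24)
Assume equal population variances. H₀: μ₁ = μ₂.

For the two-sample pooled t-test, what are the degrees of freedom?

degrees of freedom = 37

df = n₁ + n₂ − 2 = 15 + 24 − 2 = 37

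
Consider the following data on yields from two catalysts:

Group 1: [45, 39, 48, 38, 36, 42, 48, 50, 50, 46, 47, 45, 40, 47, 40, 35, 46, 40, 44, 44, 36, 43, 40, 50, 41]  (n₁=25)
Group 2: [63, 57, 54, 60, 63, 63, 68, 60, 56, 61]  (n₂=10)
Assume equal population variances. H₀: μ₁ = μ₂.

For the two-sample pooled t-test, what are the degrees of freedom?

df = n₁ + n₂ − 2 = 25 + 10 − 2 = 33

degrees of freedom = 33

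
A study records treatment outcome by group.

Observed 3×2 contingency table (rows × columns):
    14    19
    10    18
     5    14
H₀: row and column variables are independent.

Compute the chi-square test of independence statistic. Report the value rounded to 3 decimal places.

test statistic = 1.359

Row totals [33, 28, 19], col totals [29, 51], n=80
χ² = (14−11.96)²/11.96 + (19−21.04)²/21.04 + (10−10.15)²/10.15 + (18−17.85)²/17.85 + (5−6.89)²/6.89 + (14−12.11)²/12.11 = 1.3592
df = 2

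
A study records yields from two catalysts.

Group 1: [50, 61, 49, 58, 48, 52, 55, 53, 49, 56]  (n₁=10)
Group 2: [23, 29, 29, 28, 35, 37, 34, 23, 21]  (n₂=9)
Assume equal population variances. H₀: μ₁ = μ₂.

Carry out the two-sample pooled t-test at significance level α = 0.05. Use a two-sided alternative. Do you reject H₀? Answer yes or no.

x̄₁=53.100, s₁=4.332, n₁=10
x̄₂=28.778, s₂=5.718, n₂=9
s_p² = [9·4.332² + 8·5.718²]/17 = 25.3209
SE = √(s_p²·(1/10+1/9)) = 2.3120
t = (53.100−28.778)/2.3120 = 10.5198
df = 17
p-value (two-sided) = 0.00000
At α=0.05: p < α → reject H₀

reject H₀: yes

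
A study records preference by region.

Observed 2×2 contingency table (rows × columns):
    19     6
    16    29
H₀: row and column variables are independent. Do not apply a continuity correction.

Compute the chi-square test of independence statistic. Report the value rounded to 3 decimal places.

Row totals [25, 45], col totals [35, 35], n=70
χ² = (19−12.50)²/12.50 + (6−12.50)²/12.50 + (16−22.50)²/22.50 + (29−22.50)²/22.50 = 10.5156
df = 1

test statistic = 10.516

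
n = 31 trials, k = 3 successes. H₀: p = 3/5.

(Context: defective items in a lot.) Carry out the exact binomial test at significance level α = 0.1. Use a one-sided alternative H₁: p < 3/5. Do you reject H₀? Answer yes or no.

reject H₀: yes

Exact binomial: n=31, k=3, p₀=3/5=0.6000
P(X≤3) from Σ C(n,i)·p₀^i·(1−p₀)^(n−i)
p-value (one-sided, H₁ less) = 0.00000
At α=0.1: p < α → reject H₀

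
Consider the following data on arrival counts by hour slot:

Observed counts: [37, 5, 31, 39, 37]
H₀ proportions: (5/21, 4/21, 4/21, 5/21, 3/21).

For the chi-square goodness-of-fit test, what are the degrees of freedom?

degrees of freedom = 4

df = k − 1 = 5 − 1 = 4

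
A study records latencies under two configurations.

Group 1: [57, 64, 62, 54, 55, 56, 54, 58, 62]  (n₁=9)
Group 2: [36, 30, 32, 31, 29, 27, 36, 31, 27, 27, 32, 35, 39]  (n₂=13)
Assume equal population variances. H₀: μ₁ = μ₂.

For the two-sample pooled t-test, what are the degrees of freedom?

df = n₁ + n₂ − 2 = 9 + 13 − 2 = 20

degrees of freedom = 20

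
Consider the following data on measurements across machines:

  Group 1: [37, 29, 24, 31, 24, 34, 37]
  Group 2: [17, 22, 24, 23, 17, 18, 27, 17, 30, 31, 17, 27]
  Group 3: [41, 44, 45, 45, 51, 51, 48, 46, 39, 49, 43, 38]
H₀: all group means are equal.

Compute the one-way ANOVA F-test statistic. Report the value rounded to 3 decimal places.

test statistic = 61.670

Group means [30.86, 22.50, 45.00], grand mean 33.097
SSB = Σnᵢ(x̄ᵢ−x̄)² = 3082.853; SSW = ΣΣ(x−x̄ᵢ)² = 699.857
MSB = 3082.853/2 = 1541.4263; MSW = 699.857/28 = 24.9949
F = MSB/MSW = 61.6696
df = (2, 28)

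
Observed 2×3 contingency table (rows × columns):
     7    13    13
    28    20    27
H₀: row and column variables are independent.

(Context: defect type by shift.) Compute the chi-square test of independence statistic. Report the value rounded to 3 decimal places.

Row totals [33, 75], col totals [35, 33, 40], n=108
χ² = (7−10.69)²/10.69 + (13−10.08)²/10.08 + (13−12.22)²/12.22 + (28−24.31)²/24.31 + (20−22.92)²/22.92 + (27−27.78)²/27.78 = 3.1240
df = 2

test statistic = 3.124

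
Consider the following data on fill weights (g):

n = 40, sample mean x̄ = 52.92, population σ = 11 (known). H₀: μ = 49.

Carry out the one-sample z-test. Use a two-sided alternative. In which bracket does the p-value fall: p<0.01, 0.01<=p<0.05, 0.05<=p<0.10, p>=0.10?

SE = σ/√n = 11/√40 = 1.7393
z = (x̄−μ₀)/SE = (52.92−49)/1.7393 = 2.2538
p-value (two-sided) = 0.02421
→ bracket: 0.01<=p<0.05

p-value bracket: 0.01<=p<0.05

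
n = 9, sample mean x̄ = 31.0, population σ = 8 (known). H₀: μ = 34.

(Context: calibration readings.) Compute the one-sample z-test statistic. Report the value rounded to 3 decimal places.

test statistic = -1.125

SE = σ/√n = 8/√9 = 2.6667
z = (x̄−μ₀)/SE = (31.0−34)/2.6667 = -1.1250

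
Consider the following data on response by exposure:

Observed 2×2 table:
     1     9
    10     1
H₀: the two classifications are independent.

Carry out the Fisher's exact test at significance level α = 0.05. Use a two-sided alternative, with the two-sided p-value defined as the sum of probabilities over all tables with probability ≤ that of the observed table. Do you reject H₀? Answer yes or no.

reject H₀: yes

Margins: r₁=10, r₂=11, c₁=11, c₂=10, n=21
p_obs = C(10,1)·C(11,10)/C(21,11); sum pmf over tables with pmf ≤ p_obs
p-value (two-sided) = 0.00035
At α=0.05: p < α → reject H₀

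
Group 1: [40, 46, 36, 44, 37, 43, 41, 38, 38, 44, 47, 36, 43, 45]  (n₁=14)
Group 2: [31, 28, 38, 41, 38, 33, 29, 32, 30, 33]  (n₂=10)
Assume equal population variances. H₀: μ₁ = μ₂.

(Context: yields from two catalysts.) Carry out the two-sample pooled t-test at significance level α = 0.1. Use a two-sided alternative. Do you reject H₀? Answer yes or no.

reject H₀: yes

x̄₁=41.286, s₁=3.791, n₁=14
x̄₂=33.300, s₂=4.322, n₂=10
s_p² = [13·3.791² + 9·4.322²]/22 = 16.1344
SE = √(s_p²·(1/14+1/10)) = 1.6631
t = (41.286−33.300)/1.6631 = 4.8017
df = 22
p-value (two-sided) = 0.00009
At α=0.1: p < α → reject H₀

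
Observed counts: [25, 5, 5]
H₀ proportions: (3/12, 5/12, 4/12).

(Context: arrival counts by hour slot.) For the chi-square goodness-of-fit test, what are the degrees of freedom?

df = k − 1 = 3 − 1 = 2

degrees of freedom = 2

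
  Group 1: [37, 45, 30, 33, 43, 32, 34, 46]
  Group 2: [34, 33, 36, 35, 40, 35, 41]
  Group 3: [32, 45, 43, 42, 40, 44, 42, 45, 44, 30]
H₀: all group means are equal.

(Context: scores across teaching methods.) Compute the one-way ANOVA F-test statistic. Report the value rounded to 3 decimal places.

test statistic = 1.685

Group means [37.50, 36.29, 40.70], grand mean 38.440
SSB = Σnᵢ(x̄ᵢ−x̄)² = 90.631; SSW = ΣΣ(x−x̄ᵢ)² = 591.529
MSB = 90.631/2 = 45.3157; MSW = 591.529/22 = 26.8877
F = MSB/MSW = 1.6854
df = (2, 22)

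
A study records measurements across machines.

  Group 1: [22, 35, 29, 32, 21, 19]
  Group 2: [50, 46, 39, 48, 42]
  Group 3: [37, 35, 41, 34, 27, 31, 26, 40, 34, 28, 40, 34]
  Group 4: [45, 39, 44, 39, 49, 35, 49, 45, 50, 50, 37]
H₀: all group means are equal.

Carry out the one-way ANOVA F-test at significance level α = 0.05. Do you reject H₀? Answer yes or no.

Group means [26.33, 45.00, 33.92, 43.82], grand mean 37.412
SSB = Σnᵢ(x̄ᵢ−x̄)² = 1622.349; SSW = ΣΣ(x−x̄ᵢ)² = 887.886
MSB = 1622.349/3 = 540.7830; MSW = 887.886/30 = 29.5962
F = MSB/MSW = 18.2720
df = (3, 30)
p-value (upper-tail) = 0.00000
At α=0.05: p < α → reject H₀

reject H₀: yes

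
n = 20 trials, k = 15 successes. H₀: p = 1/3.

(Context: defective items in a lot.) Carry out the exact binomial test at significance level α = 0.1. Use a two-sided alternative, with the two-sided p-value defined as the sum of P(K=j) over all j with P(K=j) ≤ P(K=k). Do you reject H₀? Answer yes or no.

Exact binomial: n=20, k=15, p₀=1/3=0.3333
P(X=j) = C(n,j)·p₀^j·(1−p₀)^(n−j); p = Σ P(X=j) over j with P(X=j) ≤ P(X=15)
p-value (two-sided) = 0.00017
At α=0.1: p < α → reject H₀

reject H₀: yes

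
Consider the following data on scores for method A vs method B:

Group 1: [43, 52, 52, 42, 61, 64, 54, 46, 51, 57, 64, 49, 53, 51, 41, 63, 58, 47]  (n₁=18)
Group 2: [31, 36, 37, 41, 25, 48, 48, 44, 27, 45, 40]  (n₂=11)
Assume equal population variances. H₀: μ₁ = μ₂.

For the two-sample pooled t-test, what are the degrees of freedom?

degrees of freedom = 27

df = n₁ + n₂ − 2 = 18 + 11 − 2 = 27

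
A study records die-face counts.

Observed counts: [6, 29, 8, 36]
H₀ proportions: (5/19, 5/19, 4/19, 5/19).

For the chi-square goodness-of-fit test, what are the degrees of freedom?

df = k − 1 = 4 − 1 = 3

degrees of freedom = 3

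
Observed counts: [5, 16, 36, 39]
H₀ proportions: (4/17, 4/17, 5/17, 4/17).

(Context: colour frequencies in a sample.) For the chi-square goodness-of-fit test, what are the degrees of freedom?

df = k − 1 = 4 − 1 = 3

degrees of freedom = 3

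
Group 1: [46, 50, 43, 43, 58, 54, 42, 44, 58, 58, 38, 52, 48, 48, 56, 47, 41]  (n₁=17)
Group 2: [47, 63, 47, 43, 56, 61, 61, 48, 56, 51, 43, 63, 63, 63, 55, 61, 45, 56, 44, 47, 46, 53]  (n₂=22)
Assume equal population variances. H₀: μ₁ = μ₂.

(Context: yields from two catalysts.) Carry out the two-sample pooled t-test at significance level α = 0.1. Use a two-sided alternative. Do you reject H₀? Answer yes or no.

x̄₁=48.588, s₁=6.472, n₁=17
x̄₂=53.273, s₂=7.408, n₂=22
s_p² = [16·6.472² + 21·7.408²]/37 = 49.2563
SE = √(s_p²·(1/17+1/22)) = 2.2664
t = (48.588−53.273)/2.2664 = -2.0670
df = 37
p-value (two-sided) = 0.04579
At α=0.1: p < α → reject H₀

reject H₀: yes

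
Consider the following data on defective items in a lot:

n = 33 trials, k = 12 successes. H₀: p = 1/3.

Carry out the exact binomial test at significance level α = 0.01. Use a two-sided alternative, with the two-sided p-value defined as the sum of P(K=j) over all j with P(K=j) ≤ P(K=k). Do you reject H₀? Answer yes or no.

Exact binomial: n=33, k=12, p₀=1/3=0.3333
P(X=j) = C(n,j)·p₀^j·(1−p₀)^(n−j); p = Σ P(X=j) over j with P(X=j) ≤ P(X=12)
p-value (two-sided) = 0.71430
At α=0.01: p ≥ α → fail to reject H₀

reject H₀: no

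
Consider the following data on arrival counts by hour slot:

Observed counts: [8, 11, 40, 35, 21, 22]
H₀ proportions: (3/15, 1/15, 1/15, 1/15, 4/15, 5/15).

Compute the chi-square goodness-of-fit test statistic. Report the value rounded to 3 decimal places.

test statistic = 210.560

n = 137; E_i = n·p_i = [27.40, 9.13, 9.13, 9.13, 36.53, 45.67]
χ² = (8−27.40)²/27.40 + (11−9.13)²/9.13 + (40−9.13)²/9.13 + (35−9.13)²/9.13 + (21−36.53)²/36.53 + (22−45.67)²/45.67 = 210.5602
df = 5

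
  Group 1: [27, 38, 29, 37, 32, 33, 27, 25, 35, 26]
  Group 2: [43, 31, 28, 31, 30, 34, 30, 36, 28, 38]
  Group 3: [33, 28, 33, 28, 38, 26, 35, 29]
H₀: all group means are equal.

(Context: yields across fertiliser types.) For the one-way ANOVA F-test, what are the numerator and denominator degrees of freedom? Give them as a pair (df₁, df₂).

degrees of freedom = [2, 25]

k = 3 groups, N = 28 total
df = (k−1, N−k) = (3−1, 28−3) = (2, 25)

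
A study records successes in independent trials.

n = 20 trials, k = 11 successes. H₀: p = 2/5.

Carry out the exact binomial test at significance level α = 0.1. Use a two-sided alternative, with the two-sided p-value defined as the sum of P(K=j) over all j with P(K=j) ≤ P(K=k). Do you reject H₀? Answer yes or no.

Exact binomial: n=20, k=11, p₀=2/5=0.4000
P(X=j) = C(n,j)·p₀^j·(1−p₀)^(n−j); p = Σ P(X=j) over j with P(X=j) ≤ P(X=11)
p-value (two-sided) = 0.17847
At α=0.1: p ≥ α → fail to reject H₀

reject H₀: no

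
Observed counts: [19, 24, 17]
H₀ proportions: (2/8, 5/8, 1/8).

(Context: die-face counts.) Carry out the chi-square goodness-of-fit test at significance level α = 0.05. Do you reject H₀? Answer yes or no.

n = 60; E_i = n·p_i = [15.00, 37.50, 7.50]
χ² = (19−15.00)²/15.00 + (24−37.50)²/37.50 + (17−7.50)²/7.50 = 17.9600
df = 2
p-value (upper-tail) = 0.00013
At α=0.05: p < α → reject H₀

reject H₀: yes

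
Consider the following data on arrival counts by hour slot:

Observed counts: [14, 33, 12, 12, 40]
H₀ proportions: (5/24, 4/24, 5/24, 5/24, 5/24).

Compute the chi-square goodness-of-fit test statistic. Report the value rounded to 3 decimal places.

n = 111; E_i = n·p_i = [23.12, 18.50, 23.12, 23.12, 23.12]
χ² = (14−23.12)²/23.12 + (33−18.50)²/18.50 + (12−23.12)²/23.12 + (12−23.12)²/23.12 + (40−23.12)²/23.12 = 37.9838
df = 4

test statistic = 37.984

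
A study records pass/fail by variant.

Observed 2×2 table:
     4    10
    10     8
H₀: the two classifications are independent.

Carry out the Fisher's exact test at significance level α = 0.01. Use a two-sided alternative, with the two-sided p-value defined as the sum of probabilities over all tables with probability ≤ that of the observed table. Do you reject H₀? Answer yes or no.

reject H₀: no

Margins: r₁=14, r₂=18, c₁=14, c₂=18, n=32
p_obs = C(14,4)·C(18,10)/C(32,14); sum pmf over tables with pmf ≤ p_obs
p-value (two-sided) = 0.16487
At α=0.01: p ≥ α → fail to reject H₀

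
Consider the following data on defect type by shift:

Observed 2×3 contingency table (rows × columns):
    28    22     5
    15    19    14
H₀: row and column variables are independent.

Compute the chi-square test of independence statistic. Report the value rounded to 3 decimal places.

Row totals [55, 48], col totals [43, 41, 19], n=103
χ² = (28−22.96)²/22.96 + (22−21.89)²/21.89 + (5−10.15)²/10.15 + (15−20.04)²/20.04 + (19−19.11)²/19.11 + (14−8.85)²/8.85 = 7.9740
df = 2

test statistic = 7.974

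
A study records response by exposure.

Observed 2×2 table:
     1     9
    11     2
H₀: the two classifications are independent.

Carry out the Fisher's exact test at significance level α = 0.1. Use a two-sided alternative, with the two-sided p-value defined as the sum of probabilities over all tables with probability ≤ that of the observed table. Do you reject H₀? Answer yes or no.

reject H₀: yes

Margins: r₁=10, r₂=13, c₁=12, c₂=11, n=23
p_obs = C(10,1)·C(13,11)/C(23,12); sum pmf over tables with pmf ≤ p_obs
p-value (two-sided) = 0.00064
At α=0.1: p < α → reject H₀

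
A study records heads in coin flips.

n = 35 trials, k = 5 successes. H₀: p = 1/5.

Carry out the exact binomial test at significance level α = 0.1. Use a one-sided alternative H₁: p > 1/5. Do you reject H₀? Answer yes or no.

Exact binomial: n=35, k=5, p₀=1/5=0.2000
P(X≥5) from Σ C(n,i)·p₀^i·(1−p₀)^(n−i)
p-value (one-sided, H₁ greater) = 0.85651
At α=0.1: p ≥ α → fail to reject H₀

reject H₀: no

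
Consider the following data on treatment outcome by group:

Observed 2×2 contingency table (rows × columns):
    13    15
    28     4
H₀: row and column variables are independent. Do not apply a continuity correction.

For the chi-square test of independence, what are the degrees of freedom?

degrees of freedom = 1

df = (r−1)(c−1) = (2−1)·(2−1) = 1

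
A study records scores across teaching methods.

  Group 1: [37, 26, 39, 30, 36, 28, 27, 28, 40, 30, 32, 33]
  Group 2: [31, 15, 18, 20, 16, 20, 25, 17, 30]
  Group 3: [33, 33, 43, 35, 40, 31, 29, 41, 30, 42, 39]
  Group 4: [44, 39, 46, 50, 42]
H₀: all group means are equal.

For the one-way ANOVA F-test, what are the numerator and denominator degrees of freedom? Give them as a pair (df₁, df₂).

k = 4 groups, N = 37 total
df = (k−1, N−k) = (4−1, 37−4) = (3, 33)

degrees of freedom = [3, 33]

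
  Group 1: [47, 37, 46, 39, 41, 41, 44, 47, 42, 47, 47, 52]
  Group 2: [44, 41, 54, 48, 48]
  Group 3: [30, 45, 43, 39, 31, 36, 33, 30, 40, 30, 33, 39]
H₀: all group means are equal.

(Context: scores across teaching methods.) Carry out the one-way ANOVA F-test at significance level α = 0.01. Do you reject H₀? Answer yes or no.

Group means [44.17, 47.00, 35.75], grand mean 41.172
SSB = Σnᵢ(x̄ᵢ−x̄)² = 630.221; SSW = ΣΣ(x−x̄ᵢ)² = 609.917
MSB = 630.221/2 = 315.1106; MSW = 609.917/26 = 23.4583
F = MSB/MSW = 13.4328
df = (2, 26)
p-value (upper-tail) = 0.00010
At α=0.01: p < α → reject H₀

reject H₀: yes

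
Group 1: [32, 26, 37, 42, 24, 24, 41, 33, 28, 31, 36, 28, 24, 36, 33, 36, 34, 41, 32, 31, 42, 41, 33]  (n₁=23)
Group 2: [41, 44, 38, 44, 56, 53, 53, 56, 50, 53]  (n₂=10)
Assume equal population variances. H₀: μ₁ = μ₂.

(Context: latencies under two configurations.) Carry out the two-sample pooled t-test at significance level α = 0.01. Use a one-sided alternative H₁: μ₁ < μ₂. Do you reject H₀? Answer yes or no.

reject H₀: yes

x̄₁=33.261, s₁=5.833, n₁=23
x̄₂=48.800, s₂=6.512, n₂=10
s_p² = [22·5.833² + 9·6.512²]/31 = 36.4527
SE = √(s_p²·(1/23+1/10)) = 2.2870
t = (33.261−48.800)/2.2870 = -6.7947
df = 31
p-value (one-sided, H₁ less) = 0.00000
At α=0.01: p < α → reject H₀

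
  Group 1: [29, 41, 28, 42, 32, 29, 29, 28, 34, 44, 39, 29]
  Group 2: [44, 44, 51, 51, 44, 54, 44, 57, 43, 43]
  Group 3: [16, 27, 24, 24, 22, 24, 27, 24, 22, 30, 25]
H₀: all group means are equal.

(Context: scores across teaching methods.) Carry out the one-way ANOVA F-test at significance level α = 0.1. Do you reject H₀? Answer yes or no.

reject H₀: yes

Group means [33.67, 47.50, 24.09], grand mean 34.667
SSB = Σnᵢ(x̄ᵢ−x̄)² = 2889.258; SSW = ΣΣ(x−x̄ᵢ)² = 786.076
MSB = 2889.258/2 = 1444.6288; MSW = 786.076/30 = 26.2025
F = MSB/MSW = 55.1332
df = (2, 30)
p-value (upper-tail) = 0.00000
At α=0.1: p < α → reject H₀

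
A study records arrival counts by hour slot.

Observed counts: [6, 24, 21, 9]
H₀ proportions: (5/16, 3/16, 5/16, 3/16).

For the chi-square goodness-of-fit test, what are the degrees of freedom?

degrees of freedom = 3

df = k − 1 = 4 − 1 = 3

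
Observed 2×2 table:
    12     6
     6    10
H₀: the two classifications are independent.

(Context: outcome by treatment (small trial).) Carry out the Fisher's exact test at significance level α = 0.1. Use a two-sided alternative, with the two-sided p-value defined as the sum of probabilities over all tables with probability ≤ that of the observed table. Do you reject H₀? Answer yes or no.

reject H₀: no

Margins: r₁=18, r₂=16, c₁=18, c₂=16, n=34
p_obs = C(18,12)·C(16,6)/C(34,18); sum pmf over tables with pmf ≤ p_obs
p-value (two-sided) = 0.16793
At α=0.1: p ≥ α → fail to reject H₀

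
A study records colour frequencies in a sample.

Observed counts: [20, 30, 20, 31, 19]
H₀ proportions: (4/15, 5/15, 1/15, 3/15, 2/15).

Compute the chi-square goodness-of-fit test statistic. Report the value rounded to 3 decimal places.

n = 120; E_i = n·p_i = [32.00, 40.00, 8.00, 24.00, 16.00]
χ² = (20−32.00)²/32.00 + (30−40.00)²/40.00 + (20−8.00)²/8.00 + (31−24.00)²/24.00 + (19−16.00)²/16.00 = 27.6042
df = 4

test statistic = 27.604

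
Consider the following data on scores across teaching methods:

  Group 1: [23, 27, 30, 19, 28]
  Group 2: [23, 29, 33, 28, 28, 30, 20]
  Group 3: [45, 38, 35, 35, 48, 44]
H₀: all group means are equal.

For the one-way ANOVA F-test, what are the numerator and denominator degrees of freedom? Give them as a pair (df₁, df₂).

k = 3 groups, N = 18 total
df = (k−1, N−k) = (3−1, 18−3) = (2, 15)

degrees of freedom = [2, 15]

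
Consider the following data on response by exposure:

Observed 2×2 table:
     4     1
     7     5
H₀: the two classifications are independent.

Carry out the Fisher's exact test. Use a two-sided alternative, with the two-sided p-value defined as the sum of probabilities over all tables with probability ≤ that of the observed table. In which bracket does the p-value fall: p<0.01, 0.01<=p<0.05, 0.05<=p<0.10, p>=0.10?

p-value bracket: p>=0.10

Margins: r₁=5, r₂=12, c₁=11, c₂=6, n=17
p_obs = C(5,4)·C(12,7)/C(17,11); sum pmf over tables with pmf ≤ p_obs
p-value (two-sided) = 0.60003
→ bracket: p>=0.10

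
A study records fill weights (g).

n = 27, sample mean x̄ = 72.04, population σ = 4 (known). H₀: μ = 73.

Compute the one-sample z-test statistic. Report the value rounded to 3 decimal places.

SE = σ/√n = 4/√27 = 0.7698
z = (x̄−μ₀)/SE = (72.04−73)/0.7698 = -1.2471

test statistic = -1.247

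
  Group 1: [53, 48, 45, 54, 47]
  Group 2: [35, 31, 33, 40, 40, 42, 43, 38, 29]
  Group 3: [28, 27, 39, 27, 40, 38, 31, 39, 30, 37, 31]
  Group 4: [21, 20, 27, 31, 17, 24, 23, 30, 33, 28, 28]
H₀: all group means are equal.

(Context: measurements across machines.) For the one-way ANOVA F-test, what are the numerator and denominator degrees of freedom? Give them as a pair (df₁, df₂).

degrees of freedom = [3, 32]

k = 4 groups, N = 36 total
df = (k−1, N−k) = (4−1, 36−4) = (3, 32)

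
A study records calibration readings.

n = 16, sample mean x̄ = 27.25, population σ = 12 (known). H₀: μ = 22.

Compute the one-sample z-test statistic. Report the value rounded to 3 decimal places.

SE = σ/√n = 12/√16 = 3.0000
z = (x̄−μ₀)/SE = (27.25−22)/3.0000 = 1.7500

test statistic = 1.750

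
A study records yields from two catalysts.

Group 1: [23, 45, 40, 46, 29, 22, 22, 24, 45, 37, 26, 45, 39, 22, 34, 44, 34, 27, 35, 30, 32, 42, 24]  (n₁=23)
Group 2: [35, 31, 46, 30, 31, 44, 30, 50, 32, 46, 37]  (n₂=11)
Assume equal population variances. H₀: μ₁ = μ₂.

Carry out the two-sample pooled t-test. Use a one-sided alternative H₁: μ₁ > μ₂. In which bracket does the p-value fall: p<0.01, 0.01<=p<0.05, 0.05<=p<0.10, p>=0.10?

p-value bracket: p>=0.10

x̄₁=33.348, s₁=8.642, n₁=23
x̄₂=37.455, s₂=7.594, n₂=11
s_p² = [22·8.642² + 10·7.594²]/32 = 69.3733
SE = √(s_p²·(1/23+1/11)) = 3.0533
t = (33.348−37.455)/3.0533 = -1.3450
df = 32
p-value (one-sided, H₁ greater) = 0.90596
→ bracket: p>=0.10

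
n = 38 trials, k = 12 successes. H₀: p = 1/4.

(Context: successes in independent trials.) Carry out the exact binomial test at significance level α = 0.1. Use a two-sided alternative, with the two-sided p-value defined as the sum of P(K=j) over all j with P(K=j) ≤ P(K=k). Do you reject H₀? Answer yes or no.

reject H₀: no

Exact binomial: n=38, k=12, p₀=1/4=0.2500
P(X=j) = C(n,j)·p₀^j·(1−p₀)^(n−j); p = Σ P(X=j) over j with P(X=j) ≤ P(X=12)
p-value (two-sided) = 0.35093
At α=0.1: p ≥ α → fail to reject H₀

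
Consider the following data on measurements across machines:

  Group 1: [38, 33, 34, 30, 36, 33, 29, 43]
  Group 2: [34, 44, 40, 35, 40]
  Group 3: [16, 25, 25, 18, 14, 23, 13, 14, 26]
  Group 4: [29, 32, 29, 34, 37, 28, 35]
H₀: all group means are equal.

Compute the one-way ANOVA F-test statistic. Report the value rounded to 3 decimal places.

test statistic = 25.713

Group means [34.50, 38.60, 19.33, 32.00], grand mean 29.897
SSB = Σnᵢ(x̄ᵢ−x̄)² = 1583.490; SSW = ΣΣ(x−x̄ᵢ)² = 513.200
MSB = 1583.490/3 = 527.8299; MSW = 513.200/25 = 20.5280
F = MSB/MSW = 25.7127
df = (3, 25)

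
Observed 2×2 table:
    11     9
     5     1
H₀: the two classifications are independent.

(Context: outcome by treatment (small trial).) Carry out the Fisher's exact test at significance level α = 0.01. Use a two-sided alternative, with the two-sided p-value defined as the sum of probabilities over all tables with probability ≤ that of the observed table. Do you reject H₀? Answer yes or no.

Margins: r₁=20, r₂=6, c₁=16, c₂=10, n=26
p_obs = C(20,11)·C(6,5)/C(26,16); sum pmf over tables with pmf ≤ p_obs
p-value (two-sided) = 0.35239
At α=0.01: p ≥ α → fail to reject H₀

reject H₀: no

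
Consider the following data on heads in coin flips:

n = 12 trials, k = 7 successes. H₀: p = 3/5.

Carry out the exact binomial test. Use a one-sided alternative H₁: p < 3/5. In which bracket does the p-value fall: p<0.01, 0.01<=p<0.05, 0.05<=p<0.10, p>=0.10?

Exact binomial: n=12, k=7, p₀=3/5=0.6000
P(X≤7) from Σ C(n,i)·p₀^i·(1−p₀)^(n−i)
p-value (one-sided, H₁ less) = 0.56182
→ bracket: p>=0.10

p-value bracket: p>=0.10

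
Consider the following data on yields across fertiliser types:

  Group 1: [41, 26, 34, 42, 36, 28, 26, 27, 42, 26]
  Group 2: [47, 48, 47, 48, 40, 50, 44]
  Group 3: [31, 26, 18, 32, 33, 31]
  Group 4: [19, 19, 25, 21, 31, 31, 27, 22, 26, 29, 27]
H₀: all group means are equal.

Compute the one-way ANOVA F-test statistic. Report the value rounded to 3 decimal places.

Group means [32.80, 46.29, 28.50, 25.18], grand mean 32.353
SSB = Σnᵢ(x̄ᵢ−x̄)² = 2015.600; SSW = ΣΣ(x−x̄ᵢ)² = 864.165
MSB = 2015.600/3 = 671.8666; MSW = 864.165/30 = 28.8055
F = MSB/MSW = 23.3242
df = (3, 30)

test statistic = 23.324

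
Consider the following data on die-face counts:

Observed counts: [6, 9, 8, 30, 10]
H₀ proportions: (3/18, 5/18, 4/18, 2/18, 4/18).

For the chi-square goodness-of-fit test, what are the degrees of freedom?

degrees of freedom = 4

df = k − 1 = 5 − 1 = 4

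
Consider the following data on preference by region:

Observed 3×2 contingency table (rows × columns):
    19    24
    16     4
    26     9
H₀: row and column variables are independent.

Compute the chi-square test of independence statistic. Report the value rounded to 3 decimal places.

Row totals [43, 20, 35], col totals [61, 37], n=98
χ² = (19−26.77)²/26.77 + (24−16.23)²/16.23 + (16−12.45)²/12.45 + (4−7.55)²/7.55 + (26−21.79)²/21.79 + (9−13.21)²/13.21 = 10.8093
df = 2

test statistic = 10.809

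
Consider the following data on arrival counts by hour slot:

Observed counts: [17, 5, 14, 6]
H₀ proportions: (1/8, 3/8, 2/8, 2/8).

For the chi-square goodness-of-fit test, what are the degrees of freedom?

degrees of freedom = 3

df = k − 1 = 4 − 1 = 3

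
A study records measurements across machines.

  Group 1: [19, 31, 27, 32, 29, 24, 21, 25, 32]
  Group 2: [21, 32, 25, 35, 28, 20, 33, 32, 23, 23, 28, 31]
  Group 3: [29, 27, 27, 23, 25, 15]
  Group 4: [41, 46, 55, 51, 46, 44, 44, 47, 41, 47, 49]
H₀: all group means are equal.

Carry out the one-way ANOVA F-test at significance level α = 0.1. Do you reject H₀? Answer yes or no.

reject H₀: yes

Group means [26.67, 27.58, 24.33, 46.45], grand mean 32.316
SSB = Σnᵢ(x̄ᵢ−x̄)² = 3137.233; SSW = ΣΣ(x−x̄ᵢ)² = 764.977
MSB = 3137.233/3 = 1045.7444; MSW = 764.977/34 = 22.4993
F = MSB/MSW = 46.4789
df = (3, 34)
p-value (upper-tail) = 0.00000
At α=0.1: p < α → reject H₀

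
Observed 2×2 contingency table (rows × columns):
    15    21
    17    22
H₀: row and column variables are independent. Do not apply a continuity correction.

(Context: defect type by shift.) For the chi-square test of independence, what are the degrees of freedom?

df = (r−1)(c−1) = (2−1)·(2−1) = 1

degrees of freedom = 1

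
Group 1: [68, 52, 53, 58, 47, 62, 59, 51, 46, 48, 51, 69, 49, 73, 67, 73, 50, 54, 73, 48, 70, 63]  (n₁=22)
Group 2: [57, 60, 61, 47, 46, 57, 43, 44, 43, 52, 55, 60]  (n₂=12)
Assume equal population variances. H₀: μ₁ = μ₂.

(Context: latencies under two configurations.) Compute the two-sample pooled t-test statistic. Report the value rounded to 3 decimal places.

x̄₁=58.364, s₁=9.624, n₁=22
x̄₂=52.083, s₂=7.103, n₂=12
s_p² = [21·9.624² + 11·7.103²]/32 = 78.1252
SE = √(s_p²·(1/22+1/12)) = 3.1720
t = (58.364−52.083)/3.1720 = 1.9799
df = 32

test statistic = 1.980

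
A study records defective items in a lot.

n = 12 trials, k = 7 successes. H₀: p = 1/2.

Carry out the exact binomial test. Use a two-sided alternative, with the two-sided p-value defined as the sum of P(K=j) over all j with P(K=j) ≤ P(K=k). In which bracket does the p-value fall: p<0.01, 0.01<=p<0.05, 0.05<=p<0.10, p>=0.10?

Exact binomial: n=12, k=7, p₀=1/2=0.5000
P(X=j) = C(n,j)·p₀^j·(1−p₀)^(n−j); p = Σ P(X=j) over j with P(X=j) ≤ P(X=7)
p-value (two-sided) = 0.77441
→ bracket: p>=0.10

p-value bracket: p>=0.10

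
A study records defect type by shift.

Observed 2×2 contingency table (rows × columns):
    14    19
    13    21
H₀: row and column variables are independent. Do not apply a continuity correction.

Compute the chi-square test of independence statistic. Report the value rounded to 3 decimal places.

test statistic = 0.122

Row totals [33, 34], col totals [27, 40], n=67
χ² = (14−13.30)²/13.30 + (19−19.70)²/19.70 + (13−13.70)²/13.70 + (21−20.30)²/20.30 = 0.1221
df = 1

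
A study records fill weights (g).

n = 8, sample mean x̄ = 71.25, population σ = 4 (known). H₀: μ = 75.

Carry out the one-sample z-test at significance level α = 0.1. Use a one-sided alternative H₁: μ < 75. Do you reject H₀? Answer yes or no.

SE = σ/√n = 4/√8 = 1.4142
z = (x̄−μ₀)/SE = (71.25−75)/1.4142 = -2.6517
p-value (one-sided, H₁ less) = 0.00400
At α=0.1: p < α → reject H₀

reject H₀: yes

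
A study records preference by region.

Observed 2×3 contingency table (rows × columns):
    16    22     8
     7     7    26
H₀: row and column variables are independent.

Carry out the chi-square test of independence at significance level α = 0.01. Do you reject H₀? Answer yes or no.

Row totals [46, 40], col totals [23, 29, 34], n=86
χ² = (16−12.30)²/12.30 + (22−15.51)²/15.51 + (8−18.19)²/18.19 + (7−10.70)²/10.70 + (7−13.49)²/13.49 + (26−15.81)²/15.81 = 20.4909
df = 2
p-value (upper-tail) = 0.00004
At α=0.01: p < α → reject H₀

reject H₀: yes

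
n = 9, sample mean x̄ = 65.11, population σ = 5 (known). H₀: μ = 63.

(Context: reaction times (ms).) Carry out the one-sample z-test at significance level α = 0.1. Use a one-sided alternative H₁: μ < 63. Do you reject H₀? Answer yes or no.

reject H₀: no

SE = σ/√n = 5/√9 = 1.6667
z = (x̄−μ₀)/SE = (65.11−63)/1.6667 = 1.2660
p-value (one-sided, H₁ less) = 0.89724
At α=0.1: p ≥ α → fail to reject H₀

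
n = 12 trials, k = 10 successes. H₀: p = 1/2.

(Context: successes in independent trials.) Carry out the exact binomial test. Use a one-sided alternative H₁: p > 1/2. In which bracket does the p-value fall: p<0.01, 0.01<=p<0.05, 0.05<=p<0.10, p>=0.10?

Exact binomial: n=12, k=10, p₀=1/2=0.5000
P(X≥10) from Σ C(n,i)·p₀^i·(1−p₀)^(n−i)
p-value (one-sided, H₁ greater) = 0.01929
→ bracket: 0.01<=p<0.05

p-value bracket: 0.01<=p<0.05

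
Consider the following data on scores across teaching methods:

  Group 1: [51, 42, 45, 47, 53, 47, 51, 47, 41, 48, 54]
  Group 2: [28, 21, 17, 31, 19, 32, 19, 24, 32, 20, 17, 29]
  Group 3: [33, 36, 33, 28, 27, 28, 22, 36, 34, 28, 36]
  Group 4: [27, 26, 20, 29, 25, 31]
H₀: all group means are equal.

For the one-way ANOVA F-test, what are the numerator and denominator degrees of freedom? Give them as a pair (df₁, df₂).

k = 4 groups, N = 40 total
df = (k−1, N−k) = (4−1, 40−4) = (3, 36)

degrees of freedom = [3, 36]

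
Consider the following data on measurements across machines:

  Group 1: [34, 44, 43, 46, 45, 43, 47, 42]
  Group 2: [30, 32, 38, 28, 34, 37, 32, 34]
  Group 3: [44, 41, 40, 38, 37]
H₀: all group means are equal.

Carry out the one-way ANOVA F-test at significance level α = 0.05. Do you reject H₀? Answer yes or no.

reject H₀: yes

Group means [43.00, 33.12, 40.00], grand mean 38.524
SSB = Σnᵢ(x̄ᵢ−x̄)² = 404.363; SSW = ΣΣ(x−x̄ᵢ)² = 220.875
MSB = 404.363/2 = 202.1815; MSW = 220.875/18 = 12.2708
F = MSB/MSW = 16.4766
df = (2, 18)
p-value (upper-tail) = 0.00009
At α=0.05: p < α → reject H₀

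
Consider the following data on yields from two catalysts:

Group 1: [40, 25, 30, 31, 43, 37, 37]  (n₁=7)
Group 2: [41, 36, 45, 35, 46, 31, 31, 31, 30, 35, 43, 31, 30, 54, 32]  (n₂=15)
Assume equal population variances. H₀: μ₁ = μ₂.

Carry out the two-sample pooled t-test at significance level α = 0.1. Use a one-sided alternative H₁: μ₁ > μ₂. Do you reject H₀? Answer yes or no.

reject H₀: no

x̄₁=34.714, s₁=6.291, n₁=7
x̄₂=36.733, s₂=7.372, n₂=15
s_p² = [6·6.291² + 14·7.372²]/20 = 49.9181
SE = √(s_p²·(1/7+1/15)) = 3.2340
t = (34.714−36.733)/3.2340 = -0.6243
df = 20
p-value (one-sided, H₁ greater) = 0.73026
At α=0.1: p ≥ α → fail to reject H₀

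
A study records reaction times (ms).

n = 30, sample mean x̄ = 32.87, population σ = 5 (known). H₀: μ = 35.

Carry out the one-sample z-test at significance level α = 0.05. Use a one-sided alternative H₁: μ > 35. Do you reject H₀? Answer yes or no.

SE = σ/√n = 5/√30 = 0.9129
z = (x̄−μ₀)/SE = (32.87−35)/0.9129 = -2.3333
p-value (one-sided, H₁ greater) = 0.99018
At α=0.05: p ≥ α → fail to reject H₀

reject H₀: no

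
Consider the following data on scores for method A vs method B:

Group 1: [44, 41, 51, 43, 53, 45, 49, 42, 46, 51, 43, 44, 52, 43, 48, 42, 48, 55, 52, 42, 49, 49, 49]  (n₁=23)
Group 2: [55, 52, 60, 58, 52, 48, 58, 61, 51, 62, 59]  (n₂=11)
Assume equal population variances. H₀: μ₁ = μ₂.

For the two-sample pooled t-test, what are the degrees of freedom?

df = n₁ + n₂ − 2 = 23 + 11 − 2 = 32

degrees of freedom = 32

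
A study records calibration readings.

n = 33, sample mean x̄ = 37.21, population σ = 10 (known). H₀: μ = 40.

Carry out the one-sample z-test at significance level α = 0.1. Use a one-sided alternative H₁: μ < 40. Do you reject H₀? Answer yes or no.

reject H₀: yes

SE = σ/√n = 10/√33 = 1.7408
z = (x̄−μ₀)/SE = (37.21−40)/1.7408 = -1.6027
p-value (one-sided, H₁ less) = 0.05450
At α=0.1: p < α → reject H₀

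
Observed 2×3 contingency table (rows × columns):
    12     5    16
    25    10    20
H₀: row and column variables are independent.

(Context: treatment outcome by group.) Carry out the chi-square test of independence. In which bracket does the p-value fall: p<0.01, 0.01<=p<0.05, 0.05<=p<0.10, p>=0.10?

Row totals [33, 55], col totals [37, 15, 36], n=88
χ² = (12−13.88)²/13.88 + (5−5.62)²/5.62 + (16−13.50)²/13.50 + (25−23.12)²/23.12 + (10−9.38)²/9.38 + (20−22.50)²/22.50 = 1.2573
df = 2
p-value (upper-tail) = 0.53332
→ bracket: p>=0.10

p-value bracket: p>=0.10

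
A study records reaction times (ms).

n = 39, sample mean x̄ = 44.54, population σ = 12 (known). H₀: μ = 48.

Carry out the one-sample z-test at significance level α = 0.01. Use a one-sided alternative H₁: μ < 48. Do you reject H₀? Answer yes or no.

SE = σ/√n = 12/√39 = 1.9215
z = (x̄−μ₀)/SE = (44.54−48)/1.9215 = -1.8006
p-value (one-sided, H₁ less) = 0.03588
At α=0.01: p ≥ α → fail to reject H₀

reject H₀: no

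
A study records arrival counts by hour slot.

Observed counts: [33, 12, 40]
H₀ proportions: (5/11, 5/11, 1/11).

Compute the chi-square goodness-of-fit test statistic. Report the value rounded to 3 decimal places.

n = 85; E_i = n·p_i = [38.64, 38.64, 7.73]
χ² = (33−38.64)²/38.64 + (12−38.64)²/38.64 + (40−7.73)²/7.73 = 153.9718
df = 2

test statistic = 153.972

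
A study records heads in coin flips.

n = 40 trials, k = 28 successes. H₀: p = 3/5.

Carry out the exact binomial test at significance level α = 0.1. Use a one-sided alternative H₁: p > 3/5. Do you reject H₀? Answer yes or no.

reject H₀: no

Exact binomial: n=40, k=28, p₀=3/5=0.6000
P(X≥28) from Σ C(n,i)·p₀^i·(1−p₀)^(n−i)
p-value (one-sided, H₁ greater) = 0.12851
At α=0.1: p ≥ α → fail to reject H₀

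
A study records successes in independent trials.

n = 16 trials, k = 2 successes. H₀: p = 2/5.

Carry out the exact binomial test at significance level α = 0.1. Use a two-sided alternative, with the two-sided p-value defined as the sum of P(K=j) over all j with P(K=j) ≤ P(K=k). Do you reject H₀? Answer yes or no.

reject H₀: yes

Exact binomial: n=16, k=2, p₀=2/5=0.4000
P(X=j) = C(n,j)·p₀^j·(1−p₀)^(n−j); p = Σ P(X=j) over j with P(X=j) ≤ P(X=2)
p-value (two-sided) = 0.03748
At α=0.1: p < α → reject H₀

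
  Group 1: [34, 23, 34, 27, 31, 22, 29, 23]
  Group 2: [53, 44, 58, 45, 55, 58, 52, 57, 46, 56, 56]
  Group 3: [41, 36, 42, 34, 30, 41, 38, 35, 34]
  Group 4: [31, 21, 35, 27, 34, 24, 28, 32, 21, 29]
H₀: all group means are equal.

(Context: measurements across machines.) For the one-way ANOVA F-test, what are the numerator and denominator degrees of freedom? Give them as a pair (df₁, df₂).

degrees of freedom = [3, 34]

k = 4 groups, N = 38 total
df = (k−1, N−k) = (4−1, 38−4) = (3, 34)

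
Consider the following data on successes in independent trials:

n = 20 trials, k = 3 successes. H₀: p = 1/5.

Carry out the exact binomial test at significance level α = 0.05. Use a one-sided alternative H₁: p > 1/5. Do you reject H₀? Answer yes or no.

reject H₀: no

Exact binomial: n=20, k=3, p₀=1/5=0.2000
P(X≥3) from Σ C(n,i)·p₀^i·(1−p₀)^(n−i)
p-value (one-sided, H₁ greater) = 0.79392
At α=0.05: p ≥ α → fail to reject H₀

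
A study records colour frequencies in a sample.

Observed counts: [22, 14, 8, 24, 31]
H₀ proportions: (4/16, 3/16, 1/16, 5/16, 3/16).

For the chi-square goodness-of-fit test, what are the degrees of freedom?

df = k − 1 = 5 − 1 = 4

degrees of freedom = 4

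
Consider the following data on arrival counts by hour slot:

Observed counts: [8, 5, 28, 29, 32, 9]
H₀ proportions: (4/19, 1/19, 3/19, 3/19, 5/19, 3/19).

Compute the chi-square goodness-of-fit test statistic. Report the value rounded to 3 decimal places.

test statistic = 28.413

n = 111; E_i = n·p_i = [23.37, 5.84, 17.53, 17.53, 29.21, 17.53]
χ² = (8−23.37)²/23.37 + (5−5.84)²/5.84 + (28−17.53)²/17.53 + (29−17.53)²/17.53 + (32−29.21)²/29.21 + (9−17.53)²/17.53 = 28.4132
df = 5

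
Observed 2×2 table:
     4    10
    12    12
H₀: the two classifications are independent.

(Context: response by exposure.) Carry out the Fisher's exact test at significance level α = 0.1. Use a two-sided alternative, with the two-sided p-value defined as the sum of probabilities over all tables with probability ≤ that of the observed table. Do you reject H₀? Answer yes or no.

Margins: r₁=14, r₂=24, c₁=16, c₂=22, n=38
p_obs = C(14,4)·C(24,12)/C(38,16); sum pmf over tables with pmf ≤ p_obs
p-value (two-sided) = 0.30871
At α=0.1: p ≥ α → fail to reject H₀

reject H₀: no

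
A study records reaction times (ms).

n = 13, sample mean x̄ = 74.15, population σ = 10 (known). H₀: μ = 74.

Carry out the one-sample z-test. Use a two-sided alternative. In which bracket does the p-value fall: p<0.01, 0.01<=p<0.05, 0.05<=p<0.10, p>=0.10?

SE = σ/√n = 10/√13 = 2.7735
z = (x̄−μ₀)/SE = (74.15−74)/2.7735 = 0.0541
p-value (two-sided) = 0.95687
→ bracket: p>=0.10

p-value bracket: p>=0.10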